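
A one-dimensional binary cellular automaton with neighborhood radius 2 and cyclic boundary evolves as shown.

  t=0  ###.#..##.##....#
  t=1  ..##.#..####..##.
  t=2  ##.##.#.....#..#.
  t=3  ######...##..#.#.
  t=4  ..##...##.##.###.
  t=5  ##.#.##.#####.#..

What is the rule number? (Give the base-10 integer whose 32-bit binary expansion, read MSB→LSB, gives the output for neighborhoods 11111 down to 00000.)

  nb #####: next=#  (t=3,i=2, bit31=1)
  nb ####.: next=.  (t=0,i=1, bit30=0)
  nb ###.#: next=#  (t=0,i=2, bit29=1)
  nb ###..: next=.  (t=1,i=11, bit28=0)
  nb ##.##: next=#  (t=0,i=9, bit27=1)
  nb ##.#.: next=#  (t=0,i=3, bit26=1)
  nb ##..#: next=#  (t=1,i=12, bit25=1)
  nb ##...: next=.  (t=0,i=12, bit24=0)
  nb #.###: next=.  (t=3,i=0, bit23=0)
  nb #.##.: next=#  (t=0,i=10, bit22=1)
  nb #.#.#: next=#  (t=3,i=15, bit21=1)
  nb #.#..: next=.  (t=0,i=4, bit20=0)
  nb #..##: next=.  (t=0,i=6, bit19=0)
  nb #..#.: next=.  (t=2,i=14, bit18=0)
  nb #...#: next=#  (t=1,i=0, bit17=1)
  nb #....: next=.  (t=0,i=13, bit16=0)
  nb .####: next=.  (t=0,i=0, bit15=0)
  nb .###.: next=#  (t=4,i=14, bit14=1)
  nb .##.#: next=#  (t=0,i=8, bit13=1)
  nb .##..: next=#  (t=0,i=11, bit12=1)
  nb .#.##: next=.  (t=2,i=16, bit11=0)
  nb .#.#.: next=#  (t=3,i=14, bit10=1)
  nb .#..#: next=#  (t=0,i=5, bit9=1)
  nb .#...: next=.  (t=2,i=7, bit8=0)
  nb ..###: next=.  (t=0,i=16, bit7=0)
  nb ..##.: next=.  (t=0,i=7, bit6=0)
  nb ..#.#: next=#  (t=2,i=15, bit5=1)
  nb ..#..: next=.  (t=2,i=12, bit4=0)
  nb ...##: next=#  (t=0,i=15, bit3=1)
  nb ...#.: next=.  (t=2,i=11, bit2=0)
  nb ....#: next=#  (t=0,i=14, bit1=1)
  nb .....: next=#  (t=2,i=9, bit0=1)
  bits 10101110011000100111011000101011 = 2925688363

2925688363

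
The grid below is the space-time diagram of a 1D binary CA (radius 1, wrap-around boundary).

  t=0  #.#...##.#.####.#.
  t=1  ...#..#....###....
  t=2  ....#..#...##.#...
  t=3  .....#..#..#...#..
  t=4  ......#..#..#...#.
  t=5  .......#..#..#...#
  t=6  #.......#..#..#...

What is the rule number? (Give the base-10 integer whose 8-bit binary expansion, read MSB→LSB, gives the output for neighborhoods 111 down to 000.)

152

  ### -> #   bit 7 = 1  t=0,i=12
  ##. -> .   bit 6 = 0  t=0,i=7
  #.# -> .   bit 5 = 0  t=0,i=1
  #.. -> #   bit 4 = 1  t=0,i=3
  .## -> #   bit 3 = 1  t=0,i=6
  .#. -> .   bit 2 = 0  t=0,i=0
  ..# -> .   bit 1 = 0  t=0,i=5
  ... -> .   bit 0 = 0  t=0,i=4
  bits 10011000 = 152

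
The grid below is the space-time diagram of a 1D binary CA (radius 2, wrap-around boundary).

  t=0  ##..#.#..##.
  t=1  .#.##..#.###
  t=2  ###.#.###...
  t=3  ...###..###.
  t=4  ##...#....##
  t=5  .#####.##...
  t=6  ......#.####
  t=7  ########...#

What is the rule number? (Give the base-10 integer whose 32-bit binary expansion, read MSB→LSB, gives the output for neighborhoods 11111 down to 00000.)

489110135

  nb #####: next=.  (t=5,i=3, bit31=0)
  nb ####.: next=.  (t=4,i=0, bit30=0)
  nb ###.#: next=.  (t=1,i=11, bit29=0)
  nb ###..: next=#  (t=2,i=8, bit28=1)
  nb ##.##: next=#  (t=0,i=11, bit27=1)
  nb ##.#.: next=#  (t=1,i=0, bit26=1)
  nb ##..#: next=.  (t=0,i=2, bit25=0)
  nb ##...: next=#  (t=2,i=9, bit24=1)
  nb #.###: next=.  (t=1,i=9, bit23=0)
  nb #.##.: next=.  (t=0,i=0, bit22=0)
  nb #.#.#: next=#  (t=1,i=1, bit21=1)
  nb #.#..: next=.  (t=0,i=6, bit20=0)
  nb #..##: next=.  (t=0,i=8, bit19=0)
  nb #..#.: next=#  (t=0,i=3, bit18=1)
  nb #...#: next=#  (t=2,i=10, bit17=1)
  nb #....: next=#  (t=3,i=0, bit16=1)
  nb .####: next=.  (t=4,i=11, bit15=0)
  nb .###.: next=.  (t=1,i=10, bit14=0)
  nb .##.#: next=#  (t=0,i=10, bit13=1)
  nb .##..: next=#  (t=0,i=1, bit12=1)
  nb .#.##: next=#  (t=1,i=2, bit11=1)
  nb .#.#.: next=.  (t=0,i=5, bit10=0)
  nb .#..#: next=#  (t=0,i=7, bit9=1)
  nb .#...: next=.  (t=4,i=6, bit8=0)
  nb ..###: next=.  (t=2,i=0, bit7=0)
  nb ..##.: next=#  (t=0,i=9, bit6=1)
  nb ..#.#: next=#  (t=0,i=4, bit5=1)
  nb ..#..: next=#  (t=4,i=5, bit4=1)
  nb ...##: next=.  (t=2,i=11, bit3=0)
  nb ...#.: next=#  (t=4,i=4, bit2=1)
  nb ....#: next=#  (t=3,i=1, bit1=1)
  nb .....: next=#  (t=6,i=2, bit0=1)
  bits 00011101001001110011101001110111 = 489110135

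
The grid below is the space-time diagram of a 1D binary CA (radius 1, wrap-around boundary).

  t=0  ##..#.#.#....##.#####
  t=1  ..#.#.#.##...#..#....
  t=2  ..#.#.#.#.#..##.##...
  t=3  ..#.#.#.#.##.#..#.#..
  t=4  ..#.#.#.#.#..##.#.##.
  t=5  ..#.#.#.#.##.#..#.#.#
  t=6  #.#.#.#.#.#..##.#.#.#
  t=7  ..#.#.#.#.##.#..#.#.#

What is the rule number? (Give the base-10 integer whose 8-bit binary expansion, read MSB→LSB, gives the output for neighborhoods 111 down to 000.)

  [7] ### => .  t=0,i=0
  [6] ##. => .  t=0,i=1
  [5] #.# => .  t=0,i=5
  [4] #.. => #  t=0,i=2
  [3] .## => #  t=0,i=13
  [2] .#. => #  t=0,i=4
  [1] ..# => .  t=0,i=3
  [0] ... => .  t=0,i=10
  bits 00011100 = 28

28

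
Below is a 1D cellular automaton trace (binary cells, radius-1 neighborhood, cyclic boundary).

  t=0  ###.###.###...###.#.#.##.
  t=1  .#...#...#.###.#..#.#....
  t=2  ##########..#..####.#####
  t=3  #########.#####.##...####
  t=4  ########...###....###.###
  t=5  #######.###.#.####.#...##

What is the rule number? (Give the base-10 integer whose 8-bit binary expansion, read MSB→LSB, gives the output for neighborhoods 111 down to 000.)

  ###|#  b7=1 t=0,i=1
  ##.|.  b6=0 t=0,i=2
  #.#|.  b5=0 t=0,i=3
  #..|#  b4=1 t=0,i=11
  .##|.  b3=0 t=0,i=0
  .#.|#  b2=1 t=0,i=18
  ..#|#  b1=1 t=0,i=13
  ...|#  b0=1 t=0,i=12
  bits 10010111 = 151

151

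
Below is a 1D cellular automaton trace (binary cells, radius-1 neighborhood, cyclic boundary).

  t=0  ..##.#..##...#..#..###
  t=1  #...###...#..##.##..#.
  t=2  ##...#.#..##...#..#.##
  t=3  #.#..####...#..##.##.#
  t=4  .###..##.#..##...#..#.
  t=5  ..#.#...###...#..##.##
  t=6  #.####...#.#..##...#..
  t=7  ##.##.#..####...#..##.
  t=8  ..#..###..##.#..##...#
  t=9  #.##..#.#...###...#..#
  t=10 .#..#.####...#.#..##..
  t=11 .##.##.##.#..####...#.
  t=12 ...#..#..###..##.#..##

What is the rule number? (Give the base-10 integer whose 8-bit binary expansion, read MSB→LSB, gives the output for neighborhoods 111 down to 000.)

  ###|#  b7=1 t=0,i=20
  ##.|.  b6=0 t=0,i=3
  #.#|#  b5=1 t=0,i=4
  #..|#  b4=1 t=0,i=0
  .##|.  b3=0 t=0,i=2
  .#.|#  b2=1 t=0,i=5
  ..#|.  b1=0 t=0,i=1
  ...|.  b0=0 t=0,i=11
  bits 10110100 = 180

180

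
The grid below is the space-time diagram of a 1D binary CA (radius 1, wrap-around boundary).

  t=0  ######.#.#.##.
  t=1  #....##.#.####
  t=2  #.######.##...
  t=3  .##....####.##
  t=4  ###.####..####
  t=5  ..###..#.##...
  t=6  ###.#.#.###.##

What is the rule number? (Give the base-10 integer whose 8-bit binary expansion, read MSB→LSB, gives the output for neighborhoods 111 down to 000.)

  ### -> .   bit 7 = 0  t=0,i=1
  ##. -> #   bit 6 = 1  t=0,i=5
  #.# -> #   bit 5 = 1  t=0,i=6
  #.. -> .   bit 4 = 0  t=1,i=1
  .## -> #   bit 3 = 1  t=0,i=0
  .#. -> .   bit 2 = 0  t=0,i=7
  ..# -> #   bit 1 = 1  t=1,i=4
  ... -> #   bit 0 = 1  t=1,i=2
  bits 01101011 = 107

107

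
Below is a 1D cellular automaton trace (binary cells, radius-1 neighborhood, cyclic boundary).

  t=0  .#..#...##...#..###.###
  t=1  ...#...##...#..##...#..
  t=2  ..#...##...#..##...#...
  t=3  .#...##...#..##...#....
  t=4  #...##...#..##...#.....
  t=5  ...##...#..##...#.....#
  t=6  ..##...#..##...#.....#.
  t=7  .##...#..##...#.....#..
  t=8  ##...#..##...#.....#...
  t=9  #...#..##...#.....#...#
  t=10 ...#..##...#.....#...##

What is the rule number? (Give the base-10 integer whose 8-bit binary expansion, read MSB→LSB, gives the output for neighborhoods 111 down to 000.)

10

  nb ###: next=.  (t=0,i=17, bit7=0)
  nb ##.: next=.  (t=0,i=9, bit6=0)
  nb #.#: next=.  (t=0,i=0, bit5=0)
  nb #..: next=.  (t=0,i=2, bit4=0)
  nb .##: next=#  (t=0,i=8, bit3=1)
  nb .#.: next=.  (t=0,i=1, bit2=0)
  nb ..#: next=#  (t=0,i=3, bit1=1)
  nb ...: next=.  (t=0,i=6, bit0=0)
  bits 00001010 = 10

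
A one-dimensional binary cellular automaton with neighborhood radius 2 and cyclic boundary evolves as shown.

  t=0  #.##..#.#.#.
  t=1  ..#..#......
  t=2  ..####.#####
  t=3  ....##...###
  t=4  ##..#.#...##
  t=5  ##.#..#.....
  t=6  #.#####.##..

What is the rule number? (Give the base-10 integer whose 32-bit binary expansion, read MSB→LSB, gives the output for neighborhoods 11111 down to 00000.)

  ##### -> #   bit 31 = 1  t=2,i=9
  ####. -> #   bit 30 = 1  t=2,i=4
  ###.# -> #   bit 29 = 1  t=2,i=5
  ###.. -> #   bit 28 = 1  t=2,i=11
  ##.## -> .   bit 27 = 0  t=2,i=6
  ##.#. -> #   bit 26 = 1  t=5,i=2
  ##..# -> .   bit 25 = 0  t=0,i=4
  ##... -> #   bit 24 = 1  t=3,i=0
  #.### -> .   bit 23 = 0  t=2,i=7
  #.##. -> #   bit 22 = 1  t=0,i=2
  #.#.# -> .   bit 21 = 0  t=0,i=0
  #.#.. -> #   bit 20 = 1  t=4,i=6
  #..## -> .   bit 19 = 0  t=2,i=1
  #..#. -> #   bit 18 = 1  t=0,i=5
  #...# -> .   bit 17 = 0  t=3,i=7
  #.... -> #   bit 16 = 1  t=1,i=7
  .#### -> .   bit 15 = 0  t=2,i=3
  .###. -> #   bit 14 = 1  t=3,i=10
  .##.# -> .   bit 13 = 0  t=5,i=1
  .##.. -> .   bit 12 = 0  t=0,i=3
  .#.## -> .   bit 11 = 0  t=0,i=1
  .#.#. -> .   bit 10 = 0  t=0,i=7
  .#..# -> #   bit 9 = 1  t=1,i=3
  .#... -> .   bit 8 = 0  t=1,i=6
  ..### -> .   bit 7 = 0  t=2,i=2
  ..##. -> #   bit 6 = 1  t=3,i=4
  ..#.# -> .   bit 5 = 0  t=0,i=6
  ..#.. -> #   bit 4 = 1  t=1,i=2
  ...## -> .   bit 3 = 0  t=3,i=3
  ...#. -> .   bit 2 = 0  t=1,i=1
  ....# -> .   bit 1 = 0  t=1,i=0
  ..... -> #   bit 0 = 1  t=1,i=8
  bits 11110101010101010100001001010001 = 4116005457

4116005457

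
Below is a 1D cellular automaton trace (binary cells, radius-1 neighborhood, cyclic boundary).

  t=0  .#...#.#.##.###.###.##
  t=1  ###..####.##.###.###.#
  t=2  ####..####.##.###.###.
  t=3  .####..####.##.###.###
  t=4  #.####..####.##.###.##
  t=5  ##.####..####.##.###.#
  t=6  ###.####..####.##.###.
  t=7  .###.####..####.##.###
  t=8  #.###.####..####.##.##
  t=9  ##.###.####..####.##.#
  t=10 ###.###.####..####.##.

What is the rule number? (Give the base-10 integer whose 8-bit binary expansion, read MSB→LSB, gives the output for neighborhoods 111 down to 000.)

244

  [7] ### => #  t=0,i=13
  [6] ##. => #  t=0,i=10
  [5] #.# => #  t=0,i=0
  [4] #.. => #  t=0,i=2
  [3] .## => .  t=0,i=9
  [2] .#. => #  t=0,i=1
  [1] ..# => .  t=0,i=4
  [0] ... => .  t=0,i=3
  bits 11110100 = 244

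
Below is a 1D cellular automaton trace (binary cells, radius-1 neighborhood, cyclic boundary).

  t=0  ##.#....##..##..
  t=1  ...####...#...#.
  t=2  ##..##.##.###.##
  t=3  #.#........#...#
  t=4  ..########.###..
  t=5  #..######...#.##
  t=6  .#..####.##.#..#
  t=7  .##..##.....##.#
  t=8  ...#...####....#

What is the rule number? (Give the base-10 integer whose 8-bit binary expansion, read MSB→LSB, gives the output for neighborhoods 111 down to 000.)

  [7] ### => #  t=1,i=4
  [6] ##. => .  t=0,i=1
  [5] #.# => .  t=0,i=2
  [4] #.. => #  t=0,i=4
  [3] .## => .  t=0,i=0
  [2] .#. => #  t=0,i=3
  [1] ..# => .  t=0,i=7
  [0] ... => #  t=0,i=5
  bits 10010101 = 149

149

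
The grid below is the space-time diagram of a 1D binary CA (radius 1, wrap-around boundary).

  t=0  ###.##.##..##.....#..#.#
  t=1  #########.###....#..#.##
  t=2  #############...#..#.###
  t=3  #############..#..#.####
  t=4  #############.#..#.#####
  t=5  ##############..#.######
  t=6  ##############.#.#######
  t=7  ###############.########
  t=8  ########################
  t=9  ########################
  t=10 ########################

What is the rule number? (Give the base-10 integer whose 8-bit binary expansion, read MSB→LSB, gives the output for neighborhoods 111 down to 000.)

234

  ###|#  b7=1 t=0,i=0
  ##.|#  b6=1 t=0,i=2
  #.#|#  b5=1 t=0,i=3
  #..|.  b4=0 t=0,i=9
  .##|#  b3=1 t=0,i=4
  .#.|.  b2=0 t=0,i=18
  ..#|#  b1=1 t=0,i=10
  ...|.  b0=0 t=0,i=14
  bits 11101010 = 234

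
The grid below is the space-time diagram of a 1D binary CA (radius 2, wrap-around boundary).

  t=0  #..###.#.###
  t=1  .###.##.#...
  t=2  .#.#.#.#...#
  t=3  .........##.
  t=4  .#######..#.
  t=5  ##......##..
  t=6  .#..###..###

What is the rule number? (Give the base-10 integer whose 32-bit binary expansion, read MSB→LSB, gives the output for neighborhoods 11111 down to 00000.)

  ##### -> .   bit 31 = 0  t=4,i=3
  ####. -> .   bit 30 = 0  t=0,i=11
  ###.# -> #   bit 29 = 1  t=0,i=5
  ###.. -> .   bit 28 = 0  t=0,i=0
  ##.## -> .   bit 27 = 0  t=1,i=4
  ##.#. -> #   bit 26 = 1  t=0,i=6
  ##..# -> #   bit 25 = 1  t=0,i=1
  ##... -> .   bit 24 = 0  t=3,i=11
  #.### -> .   bit 23 = 0  t=0,i=9
  #.##. -> #   bit 22 = 1  t=1,i=5
  #.#.# -> .   bit 21 = 0  t=0,i=7
  #.#.. -> .   bit 20 = 0  t=1,i=8
  #..## -> #   bit 19 = 1  t=0,i=2
  #..#. -> #   bit 18 = 1  t=4,i=9
  #...# -> #   bit 17 = 1  t=2,i=9
  #.... -> .   bit 16 = 0  t=1,i=10
  .#### -> .   bit 15 = 0  t=0,i=10
  .###. -> .   bit 14 = 0  t=0,i=4
  .##.# -> .   bit 13 = 0  t=1,i=6
  .##.. -> #   bit 12 = 1  t=3,i=10
  .#.## -> #   bit 11 = 1  t=0,i=8
  .#.#. -> .   bit 10 = 0  t=2,i=0
  .#..# -> .   bit 9 = 0  t=4,i=11
  .#... -> .   bit 8 = 0  t=1,i=9
  ..### -> #   bit 7 = 1  t=0,i=3
  ..##. -> .   bit 6 = 0  t=3,i=9
  ..#.# -> .   bit 5 = 0  t=2,i=11
  ..#.. -> .   bit 4 = 0  t=4,i=10
  ...## -> .   bit 3 = 0  t=1,i=0
  ...#. -> #   bit 2 = 1  t=2,i=10
  ....# -> #   bit 1 = 1  t=1,i=11
  ..... -> #   bit 0 = 1  t=3,i=1
  bits 00100110010011100001100010000111 = 642652295

642652295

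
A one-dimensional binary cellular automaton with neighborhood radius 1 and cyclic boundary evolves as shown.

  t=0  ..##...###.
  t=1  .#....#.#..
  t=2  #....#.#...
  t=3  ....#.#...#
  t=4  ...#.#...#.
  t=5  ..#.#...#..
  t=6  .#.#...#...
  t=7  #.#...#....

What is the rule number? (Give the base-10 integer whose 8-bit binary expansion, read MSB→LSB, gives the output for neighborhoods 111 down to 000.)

  ### -> #   bit 7 = 1  t=0,i=8
  ##. -> .   bit 6 = 0  t=0,i=3
  #.# -> #   bit 5 = 1  t=1,i=7
  #.. -> .   bit 4 = 0  t=0,i=4
  .## -> .   bit 3 = 0  t=0,i=2
  .#. -> .   bit 2 = 0  t=1,i=1
  ..# -> #   bit 1 = 1  t=0,i=1
  ... -> .   bit 0 = 0  t=0,i=0
  bits 10100010 = 162

162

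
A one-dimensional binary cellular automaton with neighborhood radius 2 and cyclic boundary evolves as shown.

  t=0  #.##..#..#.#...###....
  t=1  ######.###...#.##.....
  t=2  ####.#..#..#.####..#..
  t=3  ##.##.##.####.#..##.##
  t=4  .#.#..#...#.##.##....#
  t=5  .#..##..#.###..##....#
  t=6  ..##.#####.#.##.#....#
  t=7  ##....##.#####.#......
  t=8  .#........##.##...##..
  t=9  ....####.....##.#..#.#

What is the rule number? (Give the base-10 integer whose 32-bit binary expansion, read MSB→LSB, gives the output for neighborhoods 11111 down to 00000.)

2792282785

  #####|#  b31=1 t=1,i=2
  ####.|.  b30=0 t=1,i=4
  ###.#|#  b29=1 t=1,i=5
  ###..|.  b28=0 t=0,i=17
  ##.##|.  b27=0 t=1,i=6
  ##.#.|#  b26=1 t=2,i=4
  ##..#|#  b25=1 t=0,i=4
  ##...|.  b24=0 t=0,i=18
  #.###|.  b23=0 t=1,i=7
  #.##.|#  b22=1 t=0,i=2
  #.#.#|#  b21=1 t=4,i=1
  #.#..|.  b20=0 t=0,i=11
  #..##|#  b19=1 t=2,i=21
  #..#.|#  b18=1 t=0,i=5
  #...#|#  b17=1 t=0,i=13
  #....|.  b16=0 t=0,i=19
  .####|#  b15=1 t=1,i=1
  .###.|#  b14=1 t=0,i=16
  .##.#|.  b13=0 t=3,i=4
  .##..|#  b12=1 t=0,i=3
  .#.##|#  b11=1 t=0,i=1
  .#.#.|.  b10=0 t=0,i=10
  .#..#|#  b9=1 t=0,i=7
  .#...|.  b8=0 t=0,i=12
  ..###|#  b7=1 t=0,i=15
  ..##.|.  b6=0 t=3,i=17
  ..#.#|#  b5=1 t=0,i=0
  ..#..|.  b4=0 t=0,i=6
  ...##|.  b3=0 t=0,i=14
  ...#.|.  b2=0 t=0,i=21
  ....#|.  b1=0 t=0,i=20
  .....|#  b0=1 t=1,i=19
  bits 10100110011011101101101010100001 = 2792282785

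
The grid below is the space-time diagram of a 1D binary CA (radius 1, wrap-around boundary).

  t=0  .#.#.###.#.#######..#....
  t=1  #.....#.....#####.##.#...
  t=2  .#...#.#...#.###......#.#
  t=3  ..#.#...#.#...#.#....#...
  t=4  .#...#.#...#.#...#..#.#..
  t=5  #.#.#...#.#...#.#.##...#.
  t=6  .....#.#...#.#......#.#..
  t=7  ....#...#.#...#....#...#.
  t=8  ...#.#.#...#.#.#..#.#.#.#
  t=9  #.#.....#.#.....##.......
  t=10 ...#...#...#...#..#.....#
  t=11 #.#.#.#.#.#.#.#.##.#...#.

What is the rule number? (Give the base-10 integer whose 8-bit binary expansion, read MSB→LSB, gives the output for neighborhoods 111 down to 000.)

  [7] ### => #  t=0,i=6
  [6] ##. => .  t=0,i=7
  [5] #.# => .  t=0,i=2
  [4] #.. => #  t=0,i=18
  [3] .## => .  t=0,i=5
  [2] .#. => .  t=0,i=1
  [1] ..# => #  t=0,i=0
  [0] ... => .  t=0,i=22
  bits 10010010 = 146

146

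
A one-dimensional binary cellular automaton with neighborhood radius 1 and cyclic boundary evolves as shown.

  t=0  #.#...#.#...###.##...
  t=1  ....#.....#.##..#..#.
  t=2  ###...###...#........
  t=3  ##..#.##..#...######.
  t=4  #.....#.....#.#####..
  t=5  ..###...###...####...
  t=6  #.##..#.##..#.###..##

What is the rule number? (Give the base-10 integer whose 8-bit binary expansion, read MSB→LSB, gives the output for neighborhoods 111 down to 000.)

137

  nb ###: next=#  (t=0,i=13, bit7=1)
  nb ##.: next=.  (t=0,i=14, bit6=0)
  nb #.#: next=.  (t=0,i=1, bit5=0)
  nb #..: next=.  (t=0,i=3, bit4=0)
  nb .##: next=#  (t=0,i=12, bit3=1)
  nb .#.: next=.  (t=0,i=0, bit2=0)
  nb ..#: next=.  (t=0,i=5, bit1=0)
  nb ...: next=#  (t=0,i=4, bit0=1)
  bits 10001001 = 137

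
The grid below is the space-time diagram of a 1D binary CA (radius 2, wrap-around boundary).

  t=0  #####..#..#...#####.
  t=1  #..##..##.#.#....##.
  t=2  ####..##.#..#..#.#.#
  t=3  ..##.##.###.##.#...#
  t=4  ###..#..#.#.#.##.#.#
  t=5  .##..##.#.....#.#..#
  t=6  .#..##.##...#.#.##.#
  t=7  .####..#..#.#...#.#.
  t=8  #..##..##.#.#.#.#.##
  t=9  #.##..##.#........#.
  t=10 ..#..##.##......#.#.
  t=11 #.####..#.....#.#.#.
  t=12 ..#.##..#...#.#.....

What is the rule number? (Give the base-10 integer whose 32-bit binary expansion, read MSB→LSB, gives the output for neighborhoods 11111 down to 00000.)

1960444530

  #####|.  b31=0 t=0,i=2
  ####.|#  b30=1 t=0,i=3
  ###.#|#  b29=1 t=0,i=18
  ###..|#  b28=1 t=0,i=4
  ##.##|.  b27=0 t=0,i=19
  ##.#.|#  b26=1 t=1,i=9
  ##..#|.  b25=0 t=0,i=5
  ##...|.  b24=0 t=6,i=9
  #.###|#  b23=1 t=0,i=0
  #.##.|#  b22=1 t=3,i=5
  #.#.#|.  b21=0 t=1,i=10
  #.#..|#  b20=1 t=1,i=0
  #..##|#  b19=1 t=1,i=2
  #..#.|.  b18=0 t=0,i=6
  #...#|#  b17=1 t=0,i=12
  #....|.  b16=0 t=1,i=14
  .####|.  b15=0 t=0,i=1
  .###.|.  b14=0 t=3,i=9
  .##.#|.  b13=0 t=1,i=8
  .##..|.  b12=0 t=1,i=4
  .#.##|.  b11=0 t=2,i=18
  .#.#.|.  b10=0 t=1,i=11
  .#..#|#  b9=1 t=0,i=8
  .#...|.  b8=0 t=0,i=11
  ..###|.  b7=0 t=0,i=14
  ..##.|#  b6=1 t=1,i=3
  ..#.#|#  b5=1 t=2,i=15
  ..#..|#  b4=1 t=0,i=7
  ...##|.  b3=0 t=0,i=13
  ...#.|.  b2=0 t=3,i=18
  ....#|#  b1=1 t=1,i=15
  .....|.  b0=0 t=5,i=11
  bits 01110100110110100000001001110010 = 1960444530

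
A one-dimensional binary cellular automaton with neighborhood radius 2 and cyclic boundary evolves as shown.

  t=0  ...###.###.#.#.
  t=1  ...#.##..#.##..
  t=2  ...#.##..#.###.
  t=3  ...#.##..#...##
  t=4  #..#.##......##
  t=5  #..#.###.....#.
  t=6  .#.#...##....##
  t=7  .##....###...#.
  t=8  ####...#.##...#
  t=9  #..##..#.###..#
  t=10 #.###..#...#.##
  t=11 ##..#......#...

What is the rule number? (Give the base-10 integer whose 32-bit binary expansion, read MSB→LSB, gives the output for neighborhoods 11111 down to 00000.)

  ##### -> .   bit 31 = 0  t=8,i=1
  ####. -> .   bit 30 = 0  t=8,i=2
  ###.# -> #   bit 29 = 1  t=0,i=5
  ###.. -> #   bit 28 = 1  t=2,i=13
  ##.## -> #   bit 27 = 1  t=0,i=6
  ##.#. -> .   bit 26 = 0  t=0,i=10
  ##..# -> .   bit 25 = 0  t=1,i=7
  ##... -> #   bit 24 = 1  t=1,i=13
  #.### -> .   bit 23 = 0  t=0,i=7
  #.##. -> #   bit 22 = 1  t=1,i=5
  #.#.# -> #   bit 21 = 1  t=0,i=11
  #.#.. -> .   bit 20 = 0  t=0,i=13
  #..## -> #   bit 19 = 1  t=7,i=0
  #..#. -> .   bit 18 = 0  t=1,i=8
  #...# -> .   bit 17 = 0  t=3,i=1
  #.... -> .   bit 16 = 0  t=0,i=0
  .#### -> #   bit 15 = 1  t=8,i=0
  .###. -> .   bit 14 = 0  t=0,i=4
  .##.# -> .   bit 13 = 0  t=6,i=14
  .##.. -> #   bit 12 = 1  t=1,i=6
  .#.## -> .   bit 11 = 0  t=1,i=4
  .#.#. -> #   bit 10 = 1  t=0,i=12
  .#..# -> #   bit 9 = 1  t=5,i=1
  .#... -> .   bit 8 = 0  t=0,i=14
  ..### -> #   bit 7 = 1  t=0,i=3
  ..##. -> #   bit 6 = 1  t=3,i=13
  ..#.# -> #   bit 5 = 1  t=1,i=3
  ..#.. -> .   bit 4 = 0  t=3,i=9
  ...## -> .   bit 3 = 0  t=0,i=2
  ...#. -> .   bit 2 = 0  t=1,i=2
  ....# -> .   bit 1 = 0  t=0,i=1
  ..... -> .   bit 0 = 0  t=1,i=0
  bits 00111001011010001001011011100000 = 963155680

963155680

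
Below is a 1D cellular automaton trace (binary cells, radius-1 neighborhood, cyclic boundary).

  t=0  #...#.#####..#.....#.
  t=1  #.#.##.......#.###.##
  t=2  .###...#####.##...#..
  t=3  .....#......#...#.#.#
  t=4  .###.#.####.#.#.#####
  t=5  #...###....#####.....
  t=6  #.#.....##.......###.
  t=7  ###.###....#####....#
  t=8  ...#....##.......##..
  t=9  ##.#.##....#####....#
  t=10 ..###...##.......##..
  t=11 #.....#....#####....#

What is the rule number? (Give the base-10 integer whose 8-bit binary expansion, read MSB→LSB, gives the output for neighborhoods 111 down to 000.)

37

  ###|.  b7=0 t=0,i=7
  ##.|.  b6=0 t=0,i=10
  #.#|#  b5=1 t=0,i=5
  #..|.  b4=0 t=0,i=1
  .##|.  b3=0 t=0,i=6
  .#.|#  b2=1 t=0,i=0
  ..#|.  b1=0 t=0,i=3
  ...|#  b0=1 t=0,i=2
  bits 00100101 = 37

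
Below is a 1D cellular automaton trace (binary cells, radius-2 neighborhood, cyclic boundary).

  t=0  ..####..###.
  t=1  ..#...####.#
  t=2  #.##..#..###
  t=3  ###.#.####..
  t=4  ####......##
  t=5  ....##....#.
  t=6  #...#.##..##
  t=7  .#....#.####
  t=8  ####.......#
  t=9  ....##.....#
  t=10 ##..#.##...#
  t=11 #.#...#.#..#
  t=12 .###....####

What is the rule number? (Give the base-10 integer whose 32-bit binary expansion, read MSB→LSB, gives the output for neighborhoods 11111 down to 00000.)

794379216

  nb #####: next=.  (t=4,i=0, bit31=0)
  nb ####.: next=.  (t=0,i=4, bit30=0)
  nb ###.#: next=#  (t=1,i=9, bit29=1)
  nb ###..: next=.  (t=0,i=5, bit28=0)
  nb ##.##: next=#  (t=2,i=1, bit27=1)
  nb ##.#.: next=#  (t=1,i=10, bit26=1)
  nb ##..#: next=#  (t=0,i=6, bit25=1)
  nb ##...: next=#  (t=0,i=11, bit24=1)
  nb #.###: next=.  (t=3,i=6, bit23=0)
  nb #.##.: next=#  (t=2,i=2, bit22=1)
  nb #.#.#: next=.  (t=3,i=4, bit21=0)
  nb #.#..: next=#  (t=1,i=11, bit20=1)
  nb #..##: next=#  (t=0,i=7, bit19=1)
  nb #..#.: next=.  (t=1,i=1, bit18=0)
  nb #...#: next=.  (t=0,i=0, bit17=0)
  nb #....: next=#  (t=4,i=5, bit16=1)
  nb .####: next=.  (t=0,i=3, bit15=0)
  nb .###.: next=#  (t=0,i=9, bit14=1)
  nb .##.#: next=.  (t=11,i=0, bit13=0)
  nb .##..: next=.  (t=2,i=3, bit12=0)
  nb .#.##: next=.  (t=3,i=5, bit11=0)
  nb .#.#.: next=.  (t=11,i=7, bit10=0)
  nb .#..#: next=#  (t=1,i=0, bit9=1)
  nb .#...: next=#  (t=1,i=3, bit8=1)
  nb ..###: next=#  (t=0,i=2, bit7=1)
  nb ..##.: next=#  (t=5,i=4, bit6=1)
  nb ..#.#: next=.  (t=6,i=4, bit5=0)
  nb ..#..: next=#  (t=1,i=2, bit4=1)
  nb ...##: next=.  (t=0,i=1, bit3=0)
  nb ...#.: next=.  (t=5,i=9, bit2=0)
  nb ....#: next=.  (t=4,i=8, bit1=0)
  nb .....: next=.  (t=4,i=6, bit0=0)
  bits 00101111010110010100001111010000 = 794379216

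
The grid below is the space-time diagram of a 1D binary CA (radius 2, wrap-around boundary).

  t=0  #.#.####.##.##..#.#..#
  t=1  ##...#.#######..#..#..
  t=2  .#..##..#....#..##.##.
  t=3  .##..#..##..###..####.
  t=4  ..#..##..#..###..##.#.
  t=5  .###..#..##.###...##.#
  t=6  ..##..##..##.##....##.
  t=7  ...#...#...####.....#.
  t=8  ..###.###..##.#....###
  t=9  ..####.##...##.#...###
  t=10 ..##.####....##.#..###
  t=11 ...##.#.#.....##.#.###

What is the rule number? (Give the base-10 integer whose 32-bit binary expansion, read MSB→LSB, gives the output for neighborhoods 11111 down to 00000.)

  nb #####: next=.  (t=1,i=9, bit31=0)
  nb ####.: next=.  (t=0,i=6, bit30=0)
  nb ###.#: next=#  (t=0,i=7, bit29=1)
  nb ###..: next=#  (t=1,i=13, bit28=1)
  nb ##.##: next=#  (t=0,i=8, bit27=1)
  nb ##.#.: next=#  (t=0,i=1, bit26=1)
  nb ##..#: next=.  (t=0,i=14, bit25=0)
  nb ##...: next=.  (t=1,i=2, bit24=0)
  nb #.###: next=.  (t=0,i=4, bit23=0)
  nb #.##.: next=#  (t=0,i=9, bit22=1)
  nb #.#.#: next=.  (t=0,i=2, bit21=0)
  nb #.#..: next=.  (t=0,i=18, bit20=0)
  nb #..##: next=.  (t=0,i=20, bit19=0)
  nb #..#.: next=.  (t=0,i=15, bit18=0)
  nb #...#: next=.  (t=1,i=3, bit17=0)
  nb #....: next=.  (t=2,i=10, bit16=0)
  nb .####: next=#  (t=0,i=5, bit15=1)
  nb .###.: next=#  (t=3,i=13, bit14=1)
  nb .##.#: next=#  (t=0,i=0, bit13=1)
  nb .##..: next=#  (t=0,i=13, bit12=1)
  nb .#.##: next=.  (t=0,i=3, bit11=0)
  nb .#.#.: next=.  (t=0,i=17, bit10=0)
  nb .#..#: next=#  (t=0,i=19, bit9=1)
  nb .#...: next=#  (t=2,i=9, bit8=1)
  nb ..###: next=#  (t=3,i=12, bit7=1)
  nb ..##.: next=.  (t=0,i=21, bit6=0)
  nb ..#.#: next=#  (t=0,i=16, bit5=1)
  nb ..#..: next=#  (t=1,i=16, bit4=1)
  nb ...##: next=.  (t=5,i=17, bit3=0)
  nb ...#.: next=#  (t=1,i=4, bit2=1)
  nb ....#: next=.  (t=2,i=11, bit1=0)
  nb .....: next=.  (t=7,i=17, bit0=0)
  bits 00111100010000001111001110110100 = 1010889652

1010889652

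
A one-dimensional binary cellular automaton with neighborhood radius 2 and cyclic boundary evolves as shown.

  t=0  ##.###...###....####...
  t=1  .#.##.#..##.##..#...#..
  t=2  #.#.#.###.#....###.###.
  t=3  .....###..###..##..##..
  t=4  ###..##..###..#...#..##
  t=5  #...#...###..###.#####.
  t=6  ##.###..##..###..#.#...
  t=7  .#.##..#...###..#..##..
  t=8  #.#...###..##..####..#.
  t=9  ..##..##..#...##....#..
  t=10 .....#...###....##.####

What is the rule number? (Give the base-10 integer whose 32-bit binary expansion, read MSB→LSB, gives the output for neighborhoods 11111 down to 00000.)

2174577557

  [31] ##### => #  t=4,i=0
  [30] ####. => .  t=0,i=18
  [29] ###.# => .  t=2,i=8
  [28] ###.. => .  t=0,i=5
  [27] ##.## => .  t=0,i=2
  [26] ##.#. => .  t=1,i=5
  [25] ##..# => .  t=1,i=14
  [24] ##... => #  t=0,i=6
  [23] #.### => #  t=0,i=3
  [22] #.##. => .  t=1,i=3
  [21] #.#.# => .  t=2,i=0
  [20] #.#.. => #  t=1,i=6
  [19] #..## => #  t=1,i=8
  [18] #..#. => #  t=1,i=15
  [17] #...# => .  t=0,i=7
  [16] #.... => #  t=0,i=13
  [15] .#### => .  t=0,i=17
  [14] .###. => #  t=0,i=4
  [13] .##.# => #  t=0,i=1
  [12] .##.. => .  t=1,i=13
  [11] .#.## => #  t=1,i=2
  [10] .#.#. => .  t=2,i=1
  [9] .#..# => #  t=1,i=7
  [8] .#... => #  t=1,i=17
  [7] ..### => #  t=0,i=9
  [6] ..##. => .  t=0,i=0
  [5] ..#.# => .  t=1,i=1
  [4] ..#.. => #  t=1,i=16
  [3] ...## => .  t=0,i=8
  [2] ...#. => #  t=1,i=0
  [1] ....# => .  t=0,i=14
  [0] ..... => #  t=3,i=0
  bits 10000001100111010110101110010101 = 2174577557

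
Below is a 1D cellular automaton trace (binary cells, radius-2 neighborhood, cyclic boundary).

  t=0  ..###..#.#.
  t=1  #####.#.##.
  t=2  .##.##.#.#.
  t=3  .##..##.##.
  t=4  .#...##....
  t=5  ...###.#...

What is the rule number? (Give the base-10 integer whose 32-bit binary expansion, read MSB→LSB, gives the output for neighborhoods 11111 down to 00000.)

  nb #####: next=#  (t=1,i=2, bit31=1)
  nb ####.: next=.  (t=1,i=3, bit30=0)
  nb ###.#: next=#  (t=1,i=4, bit29=1)
  nb ###..: next=#  (t=0,i=4, bit28=1)
  nb ##.##: next=.  (t=1,i=10, bit27=0)
  nb ##.#.: next=#  (t=1,i=5, bit26=1)
  nb ##..#: next=.  (t=0,i=5, bit25=0)
  nb ##...: next=#  (t=4,i=7, bit24=1)
  nb #.###: next=.  (t=1,i=0, bit23=0)
  nb #.##.: next=.  (t=1,i=8, bit22=0)
  nb #.#.#: next=.  (t=1,i=6, bit21=0)
  nb #.#..: next=#  (t=0,i=9, bit20=1)
  nb #..##: next=.  (t=2,i=0, bit19=0)
  nb #..#.: next=#  (t=0,i=6, bit18=1)
  nb #...#: next=#  (t=0,i=0, bit17=1)
  nb #....: next=.  (t=4,i=8, bit16=0)
  nb .####: next=#  (t=1,i=1, bit15=1)
  nb .###.: next=#  (t=0,i=3, bit14=1)
  nb .##.#: next=#  (t=1,i=9, bit13=1)
  nb .##..: next=.  (t=3,i=2, bit12=0)
  nb .#.##: next=#  (t=1,i=7, bit11=1)
  nb .#.#.: next=#  (t=0,i=8, bit10=1)
  nb .#..#: next=.  (t=2,i=10, bit9=0)
  nb .#...: next=.  (t=0,i=10, bit8=0)
  nb ..###: next=#  (t=0,i=2, bit7=1)
  nb ..##.: next=#  (t=2,i=1, bit6=1)
  nb ..#.#: next=.  (t=0,i=7, bit5=0)
  nb ..#..: next=.  (t=4,i=1, bit4=0)
  nb ...##: next=#  (t=0,i=1, bit3=1)
  nb ...#.: next=.  (t=4,i=0, bit2=0)
  nb ....#: next=.  (t=4,i=10, bit1=0)
  nb .....: next=.  (t=4,i=9, bit0=0)
  bits 10110101000101101110110011001000 = 3038178504

3038178504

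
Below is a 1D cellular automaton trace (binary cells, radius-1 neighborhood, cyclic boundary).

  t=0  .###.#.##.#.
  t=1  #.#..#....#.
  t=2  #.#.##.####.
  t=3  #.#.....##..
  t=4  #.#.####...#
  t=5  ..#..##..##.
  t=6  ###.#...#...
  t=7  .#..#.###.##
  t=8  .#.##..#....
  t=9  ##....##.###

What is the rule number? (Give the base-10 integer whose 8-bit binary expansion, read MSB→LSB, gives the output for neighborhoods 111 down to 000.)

135

  ###|#  b7=1 t=0,i=2
  ##.|.  b6=0 t=0,i=3
  #.#|.  b5=0 t=0,i=4
  #..|.  b4=0 t=0,i=11
  .##|.  b3=0 t=0,i=1
  .#.|#  b2=1 t=0,i=5
  ..#|#  b1=1 t=0,i=0
  ...|#  b0=1 t=1,i=7
  bits 10000111 = 135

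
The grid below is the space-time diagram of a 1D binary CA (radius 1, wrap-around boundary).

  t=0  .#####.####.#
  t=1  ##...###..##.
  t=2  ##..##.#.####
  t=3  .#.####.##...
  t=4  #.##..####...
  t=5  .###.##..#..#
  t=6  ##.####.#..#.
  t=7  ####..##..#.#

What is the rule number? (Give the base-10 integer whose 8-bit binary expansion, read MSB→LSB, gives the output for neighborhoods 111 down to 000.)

106

  nb ###: next=.  (t=0,i=2, bit7=0)
  nb ##.: next=#  (t=0,i=5, bit6=1)
  nb #.#: next=#  (t=0,i=0, bit5=1)
  nb #..: next=.  (t=1,i=2, bit4=0)
  nb .##: next=#  (t=0,i=1, bit3=1)
  nb .#.: next=.  (t=0,i=12, bit2=0)
  nb ..#: next=#  (t=1,i=4, bit1=1)
  nb ...: next=.  (t=1,i=3, bit0=0)
  bits 01101010 = 106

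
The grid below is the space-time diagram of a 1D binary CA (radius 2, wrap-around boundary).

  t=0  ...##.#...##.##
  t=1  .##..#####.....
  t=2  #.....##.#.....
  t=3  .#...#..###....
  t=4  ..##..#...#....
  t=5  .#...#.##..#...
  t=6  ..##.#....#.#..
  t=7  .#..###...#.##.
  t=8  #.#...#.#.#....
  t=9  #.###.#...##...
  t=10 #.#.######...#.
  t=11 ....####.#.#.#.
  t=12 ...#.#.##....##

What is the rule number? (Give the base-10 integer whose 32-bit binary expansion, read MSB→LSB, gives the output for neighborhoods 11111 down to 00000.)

3029762856

  #####|#  b31=1 t=1,i=7
  ####.|.  b30=0 t=1,i=8
  ###.#|#  b29=1 t=9,i=4
  ###..|#  b28=1 t=1,i=9
  ##.##|.  b27=0 t=0,i=12
  ##.#.|#  b26=1 t=0,i=5
  ##..#|.  b25=0 t=1,i=3
  ##...|.  b24=0 t=0,i=0
  #.###|#  b23=1 t=9,i=2
  #.##.|.  b22=0 t=0,i=13
  #.#.#|.  b21=0 t=8,i=8
  #.#..|#  b20=1 t=0,i=6
  #..##|.  b19=0 t=1,i=4
  #..#.|#  b18=1 t=4,i=5
  #...#|#  b17=1 t=0,i=1
  #....|.  b16=0 t=1,i=11
  .####|#  b15=1 t=1,i=6
  .###.|.  b14=0 t=3,i=9
  .##.#|.  b13=0 t=0,i=4
  .##..|.  b12=0 t=0,i=14
  .#.##|.  b11=0 t=5,i=6
  .#.#.|.  b10=0 t=6,i=11
  .#..#|#  b9=1 t=3,i=6
  .#...|#  b8=1 t=0,i=7
  ..###|.  b7=0 t=1,i=5
  ..##.|.  b6=0 t=0,i=3
  ..#.#|#  b5=1 t=5,i=5
  ..#..|.  b4=0 t=2,i=0
  ...##|#  b3=1 t=0,i=2
  ...#.|.  b2=0 t=2,i=14
  ....#|.  b1=0 t=1,i=14
  .....|.  b0=0 t=1,i=12
  bits 10110100100101101000001100101000 = 3029762856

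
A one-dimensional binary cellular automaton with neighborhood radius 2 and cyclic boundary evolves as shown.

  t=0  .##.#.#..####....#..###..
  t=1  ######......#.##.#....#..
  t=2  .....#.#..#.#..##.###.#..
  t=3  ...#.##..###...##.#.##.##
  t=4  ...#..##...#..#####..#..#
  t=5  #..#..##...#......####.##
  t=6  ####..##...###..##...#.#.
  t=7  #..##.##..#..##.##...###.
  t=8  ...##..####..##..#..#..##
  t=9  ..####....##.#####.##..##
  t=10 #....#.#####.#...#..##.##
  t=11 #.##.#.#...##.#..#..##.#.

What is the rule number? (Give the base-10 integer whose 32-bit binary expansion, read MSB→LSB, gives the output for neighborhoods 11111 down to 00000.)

  nb #####: next=.  (t=1,i=2, bit31=0)
  nb ####.: next=.  (t=0,i=11, bit30=0)
  nb ###.#: next=#  (t=2,i=20, bit29=1)
  nb ###..: next=#  (t=0,i=12, bit28=1)
  nb ##.##: next=.  (t=2,i=17, bit27=0)
  nb ##.#.: next=#  (t=0,i=3, bit26=1)
  nb ##..#: next=#  (t=3,i=7, bit25=1)
  nb ##...: next=.  (t=0,i=13, bit24=0)
  nb #.###: next=#  (t=2,i=18, bit23=1)
  nb #.##.: next=.  (t=1,i=14, bit22=0)
  nb #.#.#: next=#  (t=0,i=4, bit21=1)
  nb #.#..: next=.  (t=0,i=6, bit20=0)
  nb #..##: next=.  (t=0,i=8, bit19=0)
  nb #..#.: next=#  (t=2,i=9, bit18=1)
  nb #...#: next=.  (t=0,i=24, bit17=0)
  nb #....: next=#  (t=0,i=14, bit16=1)
  nb .####: next=.  (t=0,i=10, bit15=0)
  nb .###.: next=.  (t=0,i=21, bit14=0)
  nb .##.#: next=#  (t=0,i=2, bit13=1)
  nb .##..: next=#  (t=3,i=6, bit12=1)
  nb .#.##: next=.  (t=1,i=13, bit11=0)
  nb .#.#.: next=#  (t=0,i=5, bit10=1)
  nb .#..#: next=.  (t=0,i=7, bit9=0)
  nb .#...: next=#  (t=1,i=18, bit8=1)
  nb ..###: next=.  (t=0,i=9, bit7=0)
  nb ..##.: next=#  (t=0,i=1, bit6=1)
  nb ..#.#: next=#  (t=1,i=12, bit5=1)
  nb ..#..: next=#  (t=0,i=17, bit4=1)
  nb ...##: next=#  (t=0,i=0, bit3=1)
  nb ...#.: next=.  (t=0,i=16, bit2=0)
  nb ....#: next=#  (t=0,i=15, bit1=1)
  nb .....: next=.  (t=1,i=8, bit0=0)
  bits 00110110101001010011010101111010 = 916796794

916796794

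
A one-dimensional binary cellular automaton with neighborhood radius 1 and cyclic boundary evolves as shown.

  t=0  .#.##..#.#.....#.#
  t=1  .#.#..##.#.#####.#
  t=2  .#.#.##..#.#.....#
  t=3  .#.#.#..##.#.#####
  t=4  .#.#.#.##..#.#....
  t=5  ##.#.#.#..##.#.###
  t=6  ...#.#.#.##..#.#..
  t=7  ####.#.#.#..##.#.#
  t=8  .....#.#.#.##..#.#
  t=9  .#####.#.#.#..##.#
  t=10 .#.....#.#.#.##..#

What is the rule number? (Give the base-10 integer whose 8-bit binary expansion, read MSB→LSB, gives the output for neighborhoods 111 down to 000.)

  ### -> .   bit 7 = 0  t=1,i=12
  ##. -> .   bit 6 = 0  t=0,i=4
  #.# -> .   bit 5 = 0  t=0,i=0
  #.. -> .   bit 4 = 0  t=0,i=5
  .## -> #   bit 3 = 1  t=0,i=3
  .#. -> #   bit 2 = 1  t=0,i=1
  ..# -> #   bit 1 = 1  t=0,i=6
  ... -> #   bit 0 = 1  t=0,i=11
  bits 00001111 = 15

15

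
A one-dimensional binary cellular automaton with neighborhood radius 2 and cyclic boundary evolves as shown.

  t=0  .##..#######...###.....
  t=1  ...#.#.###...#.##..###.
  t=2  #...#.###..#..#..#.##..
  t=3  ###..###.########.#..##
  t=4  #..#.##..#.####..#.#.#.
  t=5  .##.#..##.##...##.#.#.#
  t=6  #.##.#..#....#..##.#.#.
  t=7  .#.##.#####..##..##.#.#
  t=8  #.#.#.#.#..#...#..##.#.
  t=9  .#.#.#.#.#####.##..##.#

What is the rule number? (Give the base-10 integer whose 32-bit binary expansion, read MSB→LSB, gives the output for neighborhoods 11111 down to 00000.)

2257022865

  nb #####: next=#  (t=0,i=7, bit31=1)
  nb ####.: next=.  (t=0,i=10, bit30=0)
  nb ###.#: next=.  (t=3,i=7, bit29=0)
  nb ###..: next=.  (t=0,i=11, bit28=0)
  nb ##.##: next=.  (t=3,i=8, bit27=0)
  nb ##.#.: next=#  (t=3,i=17, bit26=1)
  nb ##..#: next=#  (t=0,i=3, bit25=1)
  nb ##...: next=.  (t=0,i=12, bit24=0)
  nb #.###: next=#  (t=1,i=7, bit23=1)
  nb #.##.: next=.  (t=1,i=15, bit22=0)
  nb #.#.#: next=.  (t=1,i=5, bit21=0)
  nb #.#..: next=.  (t=3,i=18, bit20=0)
  nb #..##: next=.  (t=0,i=4, bit19=0)
  nb #..#.: next=#  (t=2,i=10, bit18=1)
  nb #...#: next=#  (t=0,i=13, bit17=1)
  nb #....: next=#  (t=0,i=19, bit16=1)
  nb .####: next=.  (t=0,i=6, bit15=0)
  nb .###.: next=#  (t=0,i=16, bit14=1)
  nb .##.#: next=#  (t=5,i=2, bit13=1)
  nb .##..: next=.  (t=0,i=2, bit12=0)
  nb .#.##: next=#  (t=1,i=6, bit11=1)
  nb .#.#.: next=#  (t=1,i=4, bit10=1)
  nb .#..#: next=#  (t=2,i=12, bit9=1)
  nb .#...: next=#  (t=2,i=1, bit8=1)
  nb ..###: next=#  (t=0,i=5, bit7=1)
  nb ..##.: next=.  (t=0,i=1, bit6=0)
  nb ..#.#: next=.  (t=1,i=3, bit5=0)
  nb ..#..: next=#  (t=2,i=0, bit4=1)
  nb ...##: next=.  (t=0,i=0, bit3=0)
  nb ...#.: next=.  (t=1,i=2, bit2=0)
  nb ....#: next=.  (t=0,i=22, bit1=0)
  nb .....: next=#  (t=0,i=20, bit0=1)
  bits 10000110100001110110111110010001 = 2257022865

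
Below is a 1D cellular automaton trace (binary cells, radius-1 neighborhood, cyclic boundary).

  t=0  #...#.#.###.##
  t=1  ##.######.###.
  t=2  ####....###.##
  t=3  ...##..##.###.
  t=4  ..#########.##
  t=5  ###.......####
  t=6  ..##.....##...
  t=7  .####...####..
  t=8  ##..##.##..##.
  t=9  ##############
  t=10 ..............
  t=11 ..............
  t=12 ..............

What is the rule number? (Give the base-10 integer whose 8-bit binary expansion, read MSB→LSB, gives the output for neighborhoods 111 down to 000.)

126

  ###|.  b7=0 t=0,i=9
  ##.|#  b6=1 t=0,i=0
  #.#|#  b5=1 t=0,i=5
  #..|#  b4=1 t=0,i=1
  .##|#  b3=1 t=0,i=8
  .#.|#  b2=1 t=0,i=4
  ..#|#  b1=1 t=0,i=3
  ...|.  b0=0 t=0,i=2
  bits 01111110 = 126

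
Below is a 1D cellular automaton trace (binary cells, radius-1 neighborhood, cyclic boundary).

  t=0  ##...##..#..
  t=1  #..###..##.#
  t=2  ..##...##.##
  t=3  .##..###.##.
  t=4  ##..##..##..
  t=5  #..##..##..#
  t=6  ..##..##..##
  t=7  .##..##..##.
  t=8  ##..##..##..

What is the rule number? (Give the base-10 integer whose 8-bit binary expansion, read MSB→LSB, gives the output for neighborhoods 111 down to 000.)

  [7] ### => .  t=1,i=4
  [6] ##. => .  t=0,i=1
  [5] #.# => #  t=1,i=10
  [4] #.. => .  t=0,i=2
  [3] .## => #  t=0,i=0
  [2] .#. => #  t=0,i=9
  [1] ..# => #  t=0,i=4
  [0] ... => #  t=0,i=3
  bits 00101111 = 47

47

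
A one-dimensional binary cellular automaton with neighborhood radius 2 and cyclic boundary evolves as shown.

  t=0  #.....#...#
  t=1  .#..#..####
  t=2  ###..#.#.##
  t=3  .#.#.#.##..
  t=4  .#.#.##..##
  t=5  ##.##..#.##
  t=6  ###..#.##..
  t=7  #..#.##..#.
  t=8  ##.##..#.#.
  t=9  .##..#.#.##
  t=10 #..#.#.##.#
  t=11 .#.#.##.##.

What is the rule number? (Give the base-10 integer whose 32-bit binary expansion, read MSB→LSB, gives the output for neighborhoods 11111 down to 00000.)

  nb #####: next=.  (t=2,i=0, bit31=0)
  nb ####.: next=#  (t=1,i=9, bit30=1)
  nb ###.#: next=#  (t=1,i=10, bit29=1)
  nb ###..: next=.  (t=2,i=2, bit28=0)
  nb ##.##: next=#  (t=5,i=2, bit27=1)
  nb ##.#.: next=#  (t=1,i=0, bit26=1)
  nb ##..#: next=#  (t=2,i=3, bit25=1)
  nb ##...: next=#  (t=0,i=1, bit24=1)
  nb #.###: next=.  (t=2,i=9, bit23=0)
  nb #.##.: next=.  (t=3,i=7, bit22=0)
  nb #.#.#: next=#  (t=2,i=7, bit21=1)
  nb #.#..: next=#  (t=1,i=1, bit20=1)
  nb #..##: next=.  (t=1,i=6, bit19=0)
  nb #..#.: next=.  (t=1,i=3, bit18=0)
  nb #...#: next=#  (t=0,i=8, bit17=1)
  nb #....: next=.  (t=0,i=2, bit16=0)
  nb .####: next=.  (t=1,i=8, bit15=0)
  nb .###.: next=.  (t=6,i=1, bit14=0)
  nb .##.#: next=#  (t=4,i=10, bit13=1)
  nb .##..: next=.  (t=0,i=0, bit12=0)
  nb .#.##: next=#  (t=2,i=8, bit11=1)
  nb .#.#.: next=.  (t=2,i=6, bit10=0)
  nb .#..#: next=#  (t=1,i=2, bit9=1)
  nb .#...: next=#  (t=0,i=7, bit8=1)
  nb ..###: next=#  (t=1,i=7, bit7=1)
  nb ..##.: next=#  (t=0,i=10, bit6=1)
  nb ..#.#: next=#  (t=2,i=5, bit5=1)
  nb ..#..: next=.  (t=0,i=6, bit4=0)
  nb ...##: next=#  (t=0,i=9, bit3=1)
  nb ...#.: next=.  (t=0,i=5, bit2=0)
  nb ....#: next=#  (t=0,i=4, bit1=1)
  nb .....: next=.  (t=0,i=3, bit0=0)
  bits 01101111001100100010101111101010 = 1865559018

1865559018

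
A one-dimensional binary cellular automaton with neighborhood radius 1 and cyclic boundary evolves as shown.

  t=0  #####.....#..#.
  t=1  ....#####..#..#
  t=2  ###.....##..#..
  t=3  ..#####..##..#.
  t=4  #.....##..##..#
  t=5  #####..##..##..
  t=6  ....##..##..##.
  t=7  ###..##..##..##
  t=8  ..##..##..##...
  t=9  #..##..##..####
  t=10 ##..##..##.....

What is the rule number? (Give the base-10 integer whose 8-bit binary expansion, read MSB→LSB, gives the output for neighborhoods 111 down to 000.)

  [7] ### => .  t=0,i=1
  [6] ##. => #  t=0,i=4
  [5] #.# => #  t=0,i=14
  [4] #.. => #  t=0,i=5
  [3] .## => .  t=0,i=0
  [2] .#. => .  t=0,i=10
  [1] ..# => .  t=0,i=9
  [0] ... => #  t=0,i=6
  bits 01110001 = 113

113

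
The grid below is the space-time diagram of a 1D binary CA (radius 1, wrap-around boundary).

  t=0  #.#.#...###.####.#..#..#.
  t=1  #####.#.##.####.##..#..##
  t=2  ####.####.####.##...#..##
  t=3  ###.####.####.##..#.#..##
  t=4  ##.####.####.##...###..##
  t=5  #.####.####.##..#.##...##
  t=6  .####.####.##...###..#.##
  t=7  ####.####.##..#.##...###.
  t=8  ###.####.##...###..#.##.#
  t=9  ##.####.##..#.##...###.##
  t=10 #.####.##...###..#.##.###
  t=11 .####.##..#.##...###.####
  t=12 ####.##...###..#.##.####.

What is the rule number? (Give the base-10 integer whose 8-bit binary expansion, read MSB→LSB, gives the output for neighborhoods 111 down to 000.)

  [7] ### => #  t=0,i=9
  [6] ##. => .  t=0,i=10
  [5] #.# => #  t=0,i=1
  [4] #.. => .  t=0,i=5
  [3] .## => #  t=0,i=8
  [2] .#. => #  t=0,i=0
  [1] ..# => .  t=0,i=7
  [0] ... => #  t=0,i=6
  bits 10101101 = 173

173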